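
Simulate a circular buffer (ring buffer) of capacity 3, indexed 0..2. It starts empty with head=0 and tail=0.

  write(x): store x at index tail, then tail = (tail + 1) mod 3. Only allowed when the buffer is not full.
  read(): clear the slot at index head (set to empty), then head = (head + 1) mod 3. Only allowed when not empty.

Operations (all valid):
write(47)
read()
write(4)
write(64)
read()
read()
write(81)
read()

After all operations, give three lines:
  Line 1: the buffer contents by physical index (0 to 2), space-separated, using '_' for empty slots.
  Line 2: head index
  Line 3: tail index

write(47): buf=[47 _ _], head=0, tail=1, size=1
read(): buf=[_ _ _], head=1, tail=1, size=0
write(4): buf=[_ 4 _], head=1, tail=2, size=1
write(64): buf=[_ 4 64], head=1, tail=0, size=2
read(): buf=[_ _ 64], head=2, tail=0, size=1
read(): buf=[_ _ _], head=0, tail=0, size=0
write(81): buf=[81 _ _], head=0, tail=1, size=1
read(): buf=[_ _ _], head=1, tail=1, size=0

Answer: _ _ _
1
1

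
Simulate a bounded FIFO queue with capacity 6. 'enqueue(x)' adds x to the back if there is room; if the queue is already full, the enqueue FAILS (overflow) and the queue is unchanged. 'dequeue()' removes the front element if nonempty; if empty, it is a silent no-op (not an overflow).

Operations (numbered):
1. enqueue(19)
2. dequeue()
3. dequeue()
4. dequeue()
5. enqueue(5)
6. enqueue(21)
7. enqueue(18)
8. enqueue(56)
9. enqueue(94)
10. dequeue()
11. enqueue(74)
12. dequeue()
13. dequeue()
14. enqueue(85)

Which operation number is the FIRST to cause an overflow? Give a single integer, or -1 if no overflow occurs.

Answer: -1

Derivation:
1. enqueue(19): size=1
2. dequeue(): size=0
3. dequeue(): empty, no-op, size=0
4. dequeue(): empty, no-op, size=0
5. enqueue(5): size=1
6. enqueue(21): size=2
7. enqueue(18): size=3
8. enqueue(56): size=4
9. enqueue(94): size=5
10. dequeue(): size=4
11. enqueue(74): size=5
12. dequeue(): size=4
13. dequeue(): size=3
14. enqueue(85): size=4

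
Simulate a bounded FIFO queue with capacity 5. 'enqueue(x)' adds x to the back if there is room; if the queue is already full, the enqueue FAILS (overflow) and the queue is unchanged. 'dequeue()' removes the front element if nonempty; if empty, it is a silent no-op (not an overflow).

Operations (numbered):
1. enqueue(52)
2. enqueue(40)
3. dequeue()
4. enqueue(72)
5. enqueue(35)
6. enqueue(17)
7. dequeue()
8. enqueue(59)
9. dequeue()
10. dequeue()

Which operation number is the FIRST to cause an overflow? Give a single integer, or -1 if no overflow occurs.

Answer: -1

Derivation:
1. enqueue(52): size=1
2. enqueue(40): size=2
3. dequeue(): size=1
4. enqueue(72): size=2
5. enqueue(35): size=3
6. enqueue(17): size=4
7. dequeue(): size=3
8. enqueue(59): size=4
9. dequeue(): size=3
10. dequeue(): size=2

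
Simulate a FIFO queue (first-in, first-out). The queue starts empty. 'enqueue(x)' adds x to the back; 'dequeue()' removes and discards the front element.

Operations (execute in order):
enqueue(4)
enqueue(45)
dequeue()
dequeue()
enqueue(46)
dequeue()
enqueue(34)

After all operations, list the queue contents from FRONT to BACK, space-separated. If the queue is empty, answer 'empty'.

Answer: 34

Derivation:
enqueue(4): [4]
enqueue(45): [4, 45]
dequeue(): [45]
dequeue(): []
enqueue(46): [46]
dequeue(): []
enqueue(34): [34]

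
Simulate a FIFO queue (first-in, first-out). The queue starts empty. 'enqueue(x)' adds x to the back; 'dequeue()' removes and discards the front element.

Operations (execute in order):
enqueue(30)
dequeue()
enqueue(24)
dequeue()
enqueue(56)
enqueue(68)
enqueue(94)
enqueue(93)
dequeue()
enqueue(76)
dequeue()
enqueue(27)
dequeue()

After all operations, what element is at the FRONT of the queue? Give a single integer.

Answer: 93

Derivation:
enqueue(30): queue = [30]
dequeue(): queue = []
enqueue(24): queue = [24]
dequeue(): queue = []
enqueue(56): queue = [56]
enqueue(68): queue = [56, 68]
enqueue(94): queue = [56, 68, 94]
enqueue(93): queue = [56, 68, 94, 93]
dequeue(): queue = [68, 94, 93]
enqueue(76): queue = [68, 94, 93, 76]
dequeue(): queue = [94, 93, 76]
enqueue(27): queue = [94, 93, 76, 27]
dequeue(): queue = [93, 76, 27]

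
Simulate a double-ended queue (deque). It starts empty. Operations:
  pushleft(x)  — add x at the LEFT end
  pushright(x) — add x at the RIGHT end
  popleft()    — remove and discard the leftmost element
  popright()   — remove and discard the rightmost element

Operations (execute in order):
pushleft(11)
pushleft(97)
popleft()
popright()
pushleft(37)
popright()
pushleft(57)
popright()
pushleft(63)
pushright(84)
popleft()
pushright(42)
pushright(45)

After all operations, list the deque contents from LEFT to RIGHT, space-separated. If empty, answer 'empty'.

Answer: 84 42 45

Derivation:
pushleft(11): [11]
pushleft(97): [97, 11]
popleft(): [11]
popright(): []
pushleft(37): [37]
popright(): []
pushleft(57): [57]
popright(): []
pushleft(63): [63]
pushright(84): [63, 84]
popleft(): [84]
pushright(42): [84, 42]
pushright(45): [84, 42, 45]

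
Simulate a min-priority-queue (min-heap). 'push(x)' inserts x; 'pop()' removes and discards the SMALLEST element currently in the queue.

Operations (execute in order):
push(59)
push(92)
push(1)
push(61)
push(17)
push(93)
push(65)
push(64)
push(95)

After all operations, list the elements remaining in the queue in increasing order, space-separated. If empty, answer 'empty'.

Answer: 1 17 59 61 64 65 92 93 95

Derivation:
push(59): heap contents = [59]
push(92): heap contents = [59, 92]
push(1): heap contents = [1, 59, 92]
push(61): heap contents = [1, 59, 61, 92]
push(17): heap contents = [1, 17, 59, 61, 92]
push(93): heap contents = [1, 17, 59, 61, 92, 93]
push(65): heap contents = [1, 17, 59, 61, 65, 92, 93]
push(64): heap contents = [1, 17, 59, 61, 64, 65, 92, 93]
push(95): heap contents = [1, 17, 59, 61, 64, 65, 92, 93, 95]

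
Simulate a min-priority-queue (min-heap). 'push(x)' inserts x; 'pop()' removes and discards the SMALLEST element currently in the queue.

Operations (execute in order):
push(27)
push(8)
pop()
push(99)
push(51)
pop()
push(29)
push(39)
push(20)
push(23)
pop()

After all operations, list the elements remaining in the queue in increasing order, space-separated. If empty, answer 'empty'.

Answer: 23 29 39 51 99

Derivation:
push(27): heap contents = [27]
push(8): heap contents = [8, 27]
pop() → 8: heap contents = [27]
push(99): heap contents = [27, 99]
push(51): heap contents = [27, 51, 99]
pop() → 27: heap contents = [51, 99]
push(29): heap contents = [29, 51, 99]
push(39): heap contents = [29, 39, 51, 99]
push(20): heap contents = [20, 29, 39, 51, 99]
push(23): heap contents = [20, 23, 29, 39, 51, 99]
pop() → 20: heap contents = [23, 29, 39, 51, 99]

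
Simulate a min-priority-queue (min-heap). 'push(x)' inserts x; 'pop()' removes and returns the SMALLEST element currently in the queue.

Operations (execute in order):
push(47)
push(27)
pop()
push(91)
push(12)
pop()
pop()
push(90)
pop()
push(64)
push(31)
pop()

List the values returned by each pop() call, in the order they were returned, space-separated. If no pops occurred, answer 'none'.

Answer: 27 12 47 90 31

Derivation:
push(47): heap contents = [47]
push(27): heap contents = [27, 47]
pop() → 27: heap contents = [47]
push(91): heap contents = [47, 91]
push(12): heap contents = [12, 47, 91]
pop() → 12: heap contents = [47, 91]
pop() → 47: heap contents = [91]
push(90): heap contents = [90, 91]
pop() → 90: heap contents = [91]
push(64): heap contents = [64, 91]
push(31): heap contents = [31, 64, 91]
pop() → 31: heap contents = [64, 91]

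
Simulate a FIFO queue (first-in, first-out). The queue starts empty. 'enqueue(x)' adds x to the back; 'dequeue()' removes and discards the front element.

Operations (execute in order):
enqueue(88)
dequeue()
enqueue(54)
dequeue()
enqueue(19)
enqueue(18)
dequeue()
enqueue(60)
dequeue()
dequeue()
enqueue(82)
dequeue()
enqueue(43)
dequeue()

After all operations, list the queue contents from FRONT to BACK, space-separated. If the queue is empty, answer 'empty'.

enqueue(88): [88]
dequeue(): []
enqueue(54): [54]
dequeue(): []
enqueue(19): [19]
enqueue(18): [19, 18]
dequeue(): [18]
enqueue(60): [18, 60]
dequeue(): [60]
dequeue(): []
enqueue(82): [82]
dequeue(): []
enqueue(43): [43]
dequeue(): []

Answer: empty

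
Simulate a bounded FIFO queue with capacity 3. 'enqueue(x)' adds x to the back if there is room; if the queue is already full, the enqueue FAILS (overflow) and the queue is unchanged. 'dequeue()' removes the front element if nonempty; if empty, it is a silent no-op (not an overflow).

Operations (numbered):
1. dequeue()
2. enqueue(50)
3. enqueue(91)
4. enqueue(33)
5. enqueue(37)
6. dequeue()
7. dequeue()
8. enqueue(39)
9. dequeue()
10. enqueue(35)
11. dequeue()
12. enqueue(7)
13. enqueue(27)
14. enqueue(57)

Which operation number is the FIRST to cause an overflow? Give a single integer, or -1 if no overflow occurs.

1. dequeue(): empty, no-op, size=0
2. enqueue(50): size=1
3. enqueue(91): size=2
4. enqueue(33): size=3
5. enqueue(37): size=3=cap → OVERFLOW (fail)
6. dequeue(): size=2
7. dequeue(): size=1
8. enqueue(39): size=2
9. dequeue(): size=1
10. enqueue(35): size=2
11. dequeue(): size=1
12. enqueue(7): size=2
13. enqueue(27): size=3
14. enqueue(57): size=3=cap → OVERFLOW (fail)

Answer: 5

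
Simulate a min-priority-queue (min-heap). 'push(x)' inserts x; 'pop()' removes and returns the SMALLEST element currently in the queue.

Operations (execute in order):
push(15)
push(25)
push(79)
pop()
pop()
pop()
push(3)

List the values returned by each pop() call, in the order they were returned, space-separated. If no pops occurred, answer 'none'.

push(15): heap contents = [15]
push(25): heap contents = [15, 25]
push(79): heap contents = [15, 25, 79]
pop() → 15: heap contents = [25, 79]
pop() → 25: heap contents = [79]
pop() → 79: heap contents = []
push(3): heap contents = [3]

Answer: 15 25 79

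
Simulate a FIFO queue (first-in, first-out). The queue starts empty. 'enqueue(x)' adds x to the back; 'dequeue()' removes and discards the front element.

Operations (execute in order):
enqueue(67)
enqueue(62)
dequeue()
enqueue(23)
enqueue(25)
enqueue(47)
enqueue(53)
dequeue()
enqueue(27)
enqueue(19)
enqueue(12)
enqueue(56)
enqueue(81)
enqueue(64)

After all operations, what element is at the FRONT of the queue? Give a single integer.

enqueue(67): queue = [67]
enqueue(62): queue = [67, 62]
dequeue(): queue = [62]
enqueue(23): queue = [62, 23]
enqueue(25): queue = [62, 23, 25]
enqueue(47): queue = [62, 23, 25, 47]
enqueue(53): queue = [62, 23, 25, 47, 53]
dequeue(): queue = [23, 25, 47, 53]
enqueue(27): queue = [23, 25, 47, 53, 27]
enqueue(19): queue = [23, 25, 47, 53, 27, 19]
enqueue(12): queue = [23, 25, 47, 53, 27, 19, 12]
enqueue(56): queue = [23, 25, 47, 53, 27, 19, 12, 56]
enqueue(81): queue = [23, 25, 47, 53, 27, 19, 12, 56, 81]
enqueue(64): queue = [23, 25, 47, 53, 27, 19, 12, 56, 81, 64]

Answer: 23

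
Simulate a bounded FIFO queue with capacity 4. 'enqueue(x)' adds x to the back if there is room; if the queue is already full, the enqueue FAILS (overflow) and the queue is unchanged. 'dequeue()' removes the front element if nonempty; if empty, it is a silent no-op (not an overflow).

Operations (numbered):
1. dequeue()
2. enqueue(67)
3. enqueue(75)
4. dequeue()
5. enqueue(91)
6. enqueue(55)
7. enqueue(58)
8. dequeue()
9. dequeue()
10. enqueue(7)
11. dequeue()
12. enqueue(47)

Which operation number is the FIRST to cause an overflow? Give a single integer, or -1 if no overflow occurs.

Answer: -1

Derivation:
1. dequeue(): empty, no-op, size=0
2. enqueue(67): size=1
3. enqueue(75): size=2
4. dequeue(): size=1
5. enqueue(91): size=2
6. enqueue(55): size=3
7. enqueue(58): size=4
8. dequeue(): size=3
9. dequeue(): size=2
10. enqueue(7): size=3
11. dequeue(): size=2
12. enqueue(47): size=3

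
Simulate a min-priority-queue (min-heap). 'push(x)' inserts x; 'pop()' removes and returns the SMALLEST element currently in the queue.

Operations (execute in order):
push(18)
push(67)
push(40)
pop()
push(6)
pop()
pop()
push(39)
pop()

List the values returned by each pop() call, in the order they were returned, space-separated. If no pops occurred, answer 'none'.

Answer: 18 6 40 39

Derivation:
push(18): heap contents = [18]
push(67): heap contents = [18, 67]
push(40): heap contents = [18, 40, 67]
pop() → 18: heap contents = [40, 67]
push(6): heap contents = [6, 40, 67]
pop() → 6: heap contents = [40, 67]
pop() → 40: heap contents = [67]
push(39): heap contents = [39, 67]
pop() → 39: heap contents = [67]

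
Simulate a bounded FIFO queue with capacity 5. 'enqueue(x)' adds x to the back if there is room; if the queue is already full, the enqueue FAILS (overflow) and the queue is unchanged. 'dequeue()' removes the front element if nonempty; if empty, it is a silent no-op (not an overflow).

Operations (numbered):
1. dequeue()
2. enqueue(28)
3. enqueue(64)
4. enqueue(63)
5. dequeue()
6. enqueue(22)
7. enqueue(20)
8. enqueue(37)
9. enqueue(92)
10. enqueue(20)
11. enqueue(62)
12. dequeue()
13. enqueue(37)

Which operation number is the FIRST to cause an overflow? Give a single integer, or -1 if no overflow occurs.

Answer: 9

Derivation:
1. dequeue(): empty, no-op, size=0
2. enqueue(28): size=1
3. enqueue(64): size=2
4. enqueue(63): size=3
5. dequeue(): size=2
6. enqueue(22): size=3
7. enqueue(20): size=4
8. enqueue(37): size=5
9. enqueue(92): size=5=cap → OVERFLOW (fail)
10. enqueue(20): size=5=cap → OVERFLOW (fail)
11. enqueue(62): size=5=cap → OVERFLOW (fail)
12. dequeue(): size=4
13. enqueue(37): size=5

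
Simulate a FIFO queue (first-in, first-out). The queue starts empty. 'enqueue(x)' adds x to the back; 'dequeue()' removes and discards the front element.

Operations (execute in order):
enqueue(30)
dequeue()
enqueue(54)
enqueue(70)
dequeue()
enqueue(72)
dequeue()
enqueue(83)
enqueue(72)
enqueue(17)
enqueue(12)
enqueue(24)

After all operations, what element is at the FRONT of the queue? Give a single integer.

enqueue(30): queue = [30]
dequeue(): queue = []
enqueue(54): queue = [54]
enqueue(70): queue = [54, 70]
dequeue(): queue = [70]
enqueue(72): queue = [70, 72]
dequeue(): queue = [72]
enqueue(83): queue = [72, 83]
enqueue(72): queue = [72, 83, 72]
enqueue(17): queue = [72, 83, 72, 17]
enqueue(12): queue = [72, 83, 72, 17, 12]
enqueue(24): queue = [72, 83, 72, 17, 12, 24]

Answer: 72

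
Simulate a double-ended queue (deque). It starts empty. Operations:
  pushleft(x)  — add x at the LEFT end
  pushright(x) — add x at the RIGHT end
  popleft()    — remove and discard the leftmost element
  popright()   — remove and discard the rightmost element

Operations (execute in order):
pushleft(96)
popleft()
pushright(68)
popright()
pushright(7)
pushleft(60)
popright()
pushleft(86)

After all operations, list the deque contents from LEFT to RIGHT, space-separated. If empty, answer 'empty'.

Answer: 86 60

Derivation:
pushleft(96): [96]
popleft(): []
pushright(68): [68]
popright(): []
pushright(7): [7]
pushleft(60): [60, 7]
popright(): [60]
pushleft(86): [86, 60]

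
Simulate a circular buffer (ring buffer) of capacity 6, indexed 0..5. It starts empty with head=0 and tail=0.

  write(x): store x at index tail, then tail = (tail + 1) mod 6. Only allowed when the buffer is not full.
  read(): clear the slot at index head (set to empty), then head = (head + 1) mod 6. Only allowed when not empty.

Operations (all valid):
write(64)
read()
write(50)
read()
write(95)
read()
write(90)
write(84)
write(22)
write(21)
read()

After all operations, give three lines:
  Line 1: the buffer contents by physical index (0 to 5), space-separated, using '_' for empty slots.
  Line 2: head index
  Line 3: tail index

write(64): buf=[64 _ _ _ _ _], head=0, tail=1, size=1
read(): buf=[_ _ _ _ _ _], head=1, tail=1, size=0
write(50): buf=[_ 50 _ _ _ _], head=1, tail=2, size=1
read(): buf=[_ _ _ _ _ _], head=2, tail=2, size=0
write(95): buf=[_ _ 95 _ _ _], head=2, tail=3, size=1
read(): buf=[_ _ _ _ _ _], head=3, tail=3, size=0
write(90): buf=[_ _ _ 90 _ _], head=3, tail=4, size=1
write(84): buf=[_ _ _ 90 84 _], head=3, tail=5, size=2
write(22): buf=[_ _ _ 90 84 22], head=3, tail=0, size=3
write(21): buf=[21 _ _ 90 84 22], head=3, tail=1, size=4
read(): buf=[21 _ _ _ 84 22], head=4, tail=1, size=3

Answer: 21 _ _ _ 84 22
4
1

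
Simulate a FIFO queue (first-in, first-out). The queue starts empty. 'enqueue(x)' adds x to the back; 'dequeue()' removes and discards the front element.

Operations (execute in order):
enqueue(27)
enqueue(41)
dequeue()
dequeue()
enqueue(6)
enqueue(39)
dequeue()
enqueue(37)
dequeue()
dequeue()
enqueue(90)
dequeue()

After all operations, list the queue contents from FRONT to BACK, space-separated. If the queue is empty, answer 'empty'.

Answer: empty

Derivation:
enqueue(27): [27]
enqueue(41): [27, 41]
dequeue(): [41]
dequeue(): []
enqueue(6): [6]
enqueue(39): [6, 39]
dequeue(): [39]
enqueue(37): [39, 37]
dequeue(): [37]
dequeue(): []
enqueue(90): [90]
dequeue(): []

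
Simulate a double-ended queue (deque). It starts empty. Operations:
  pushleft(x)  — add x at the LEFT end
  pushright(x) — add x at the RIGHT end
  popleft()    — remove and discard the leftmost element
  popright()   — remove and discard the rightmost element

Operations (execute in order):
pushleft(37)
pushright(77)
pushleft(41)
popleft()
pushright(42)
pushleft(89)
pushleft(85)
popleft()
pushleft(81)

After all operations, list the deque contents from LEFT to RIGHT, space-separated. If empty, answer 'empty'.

Answer: 81 89 37 77 42

Derivation:
pushleft(37): [37]
pushright(77): [37, 77]
pushleft(41): [41, 37, 77]
popleft(): [37, 77]
pushright(42): [37, 77, 42]
pushleft(89): [89, 37, 77, 42]
pushleft(85): [85, 89, 37, 77, 42]
popleft(): [89, 37, 77, 42]
pushleft(81): [81, 89, 37, 77, 42]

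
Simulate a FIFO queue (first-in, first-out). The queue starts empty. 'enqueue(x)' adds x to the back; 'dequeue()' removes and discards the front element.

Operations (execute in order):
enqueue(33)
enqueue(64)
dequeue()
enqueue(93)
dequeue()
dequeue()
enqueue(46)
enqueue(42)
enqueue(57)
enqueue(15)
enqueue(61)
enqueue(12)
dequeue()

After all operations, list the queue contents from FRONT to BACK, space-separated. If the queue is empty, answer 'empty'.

enqueue(33): [33]
enqueue(64): [33, 64]
dequeue(): [64]
enqueue(93): [64, 93]
dequeue(): [93]
dequeue(): []
enqueue(46): [46]
enqueue(42): [46, 42]
enqueue(57): [46, 42, 57]
enqueue(15): [46, 42, 57, 15]
enqueue(61): [46, 42, 57, 15, 61]
enqueue(12): [46, 42, 57, 15, 61, 12]
dequeue(): [42, 57, 15, 61, 12]

Answer: 42 57 15 61 12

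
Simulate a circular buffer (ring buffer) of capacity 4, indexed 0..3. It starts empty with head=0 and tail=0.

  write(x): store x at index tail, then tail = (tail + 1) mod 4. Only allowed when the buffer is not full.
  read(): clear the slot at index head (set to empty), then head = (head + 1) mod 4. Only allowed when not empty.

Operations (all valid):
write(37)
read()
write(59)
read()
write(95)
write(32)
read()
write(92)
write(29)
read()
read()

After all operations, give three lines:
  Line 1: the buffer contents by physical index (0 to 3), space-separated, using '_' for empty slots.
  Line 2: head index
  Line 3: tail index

Answer: _ 29 _ _
1
2

Derivation:
write(37): buf=[37 _ _ _], head=0, tail=1, size=1
read(): buf=[_ _ _ _], head=1, tail=1, size=0
write(59): buf=[_ 59 _ _], head=1, tail=2, size=1
read(): buf=[_ _ _ _], head=2, tail=2, size=0
write(95): buf=[_ _ 95 _], head=2, tail=3, size=1
write(32): buf=[_ _ 95 32], head=2, tail=0, size=2
read(): buf=[_ _ _ 32], head=3, tail=0, size=1
write(92): buf=[92 _ _ 32], head=3, tail=1, size=2
write(29): buf=[92 29 _ 32], head=3, tail=2, size=3
read(): buf=[92 29 _ _], head=0, tail=2, size=2
read(): buf=[_ 29 _ _], head=1, tail=2, size=1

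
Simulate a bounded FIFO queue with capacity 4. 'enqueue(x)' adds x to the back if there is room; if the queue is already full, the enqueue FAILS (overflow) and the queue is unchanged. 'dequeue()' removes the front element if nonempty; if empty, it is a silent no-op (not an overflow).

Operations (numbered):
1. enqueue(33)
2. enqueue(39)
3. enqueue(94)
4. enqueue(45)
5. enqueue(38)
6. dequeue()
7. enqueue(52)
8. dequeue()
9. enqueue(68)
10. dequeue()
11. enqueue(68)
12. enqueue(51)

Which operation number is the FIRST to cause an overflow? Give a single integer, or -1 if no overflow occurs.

Answer: 5

Derivation:
1. enqueue(33): size=1
2. enqueue(39): size=2
3. enqueue(94): size=3
4. enqueue(45): size=4
5. enqueue(38): size=4=cap → OVERFLOW (fail)
6. dequeue(): size=3
7. enqueue(52): size=4
8. dequeue(): size=3
9. enqueue(68): size=4
10. dequeue(): size=3
11. enqueue(68): size=4
12. enqueue(51): size=4=cap → OVERFLOW (fail)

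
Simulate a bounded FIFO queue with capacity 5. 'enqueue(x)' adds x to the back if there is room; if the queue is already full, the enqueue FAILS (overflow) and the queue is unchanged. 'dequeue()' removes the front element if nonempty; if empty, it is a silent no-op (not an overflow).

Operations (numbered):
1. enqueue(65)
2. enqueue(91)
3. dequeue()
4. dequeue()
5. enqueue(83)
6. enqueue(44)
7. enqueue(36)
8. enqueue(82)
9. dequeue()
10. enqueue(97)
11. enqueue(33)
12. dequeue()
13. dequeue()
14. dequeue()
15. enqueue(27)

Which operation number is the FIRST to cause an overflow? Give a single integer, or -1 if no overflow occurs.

1. enqueue(65): size=1
2. enqueue(91): size=2
3. dequeue(): size=1
4. dequeue(): size=0
5. enqueue(83): size=1
6. enqueue(44): size=2
7. enqueue(36): size=3
8. enqueue(82): size=4
9. dequeue(): size=3
10. enqueue(97): size=4
11. enqueue(33): size=5
12. dequeue(): size=4
13. dequeue(): size=3
14. dequeue(): size=2
15. enqueue(27): size=3

Answer: -1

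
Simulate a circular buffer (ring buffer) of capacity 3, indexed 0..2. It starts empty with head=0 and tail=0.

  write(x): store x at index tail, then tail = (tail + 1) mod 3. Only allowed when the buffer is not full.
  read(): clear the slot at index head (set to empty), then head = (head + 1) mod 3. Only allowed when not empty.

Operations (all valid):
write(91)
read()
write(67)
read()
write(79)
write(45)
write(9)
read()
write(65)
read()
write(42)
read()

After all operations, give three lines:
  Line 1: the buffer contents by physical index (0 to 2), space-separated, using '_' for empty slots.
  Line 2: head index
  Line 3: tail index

write(91): buf=[91 _ _], head=0, tail=1, size=1
read(): buf=[_ _ _], head=1, tail=1, size=0
write(67): buf=[_ 67 _], head=1, tail=2, size=1
read(): buf=[_ _ _], head=2, tail=2, size=0
write(79): buf=[_ _ 79], head=2, tail=0, size=1
write(45): buf=[45 _ 79], head=2, tail=1, size=2
write(9): buf=[45 9 79], head=2, tail=2, size=3
read(): buf=[45 9 _], head=0, tail=2, size=2
write(65): buf=[45 9 65], head=0, tail=0, size=3
read(): buf=[_ 9 65], head=1, tail=0, size=2
write(42): buf=[42 9 65], head=1, tail=1, size=3
read(): buf=[42 _ 65], head=2, tail=1, size=2

Answer: 42 _ 65
2
1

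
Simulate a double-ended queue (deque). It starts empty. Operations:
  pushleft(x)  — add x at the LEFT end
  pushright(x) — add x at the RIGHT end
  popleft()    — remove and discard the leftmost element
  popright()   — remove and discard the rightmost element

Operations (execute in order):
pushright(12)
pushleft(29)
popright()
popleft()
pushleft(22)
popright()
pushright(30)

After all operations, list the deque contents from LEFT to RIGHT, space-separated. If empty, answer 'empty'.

Answer: 30

Derivation:
pushright(12): [12]
pushleft(29): [29, 12]
popright(): [29]
popleft(): []
pushleft(22): [22]
popright(): []
pushright(30): [30]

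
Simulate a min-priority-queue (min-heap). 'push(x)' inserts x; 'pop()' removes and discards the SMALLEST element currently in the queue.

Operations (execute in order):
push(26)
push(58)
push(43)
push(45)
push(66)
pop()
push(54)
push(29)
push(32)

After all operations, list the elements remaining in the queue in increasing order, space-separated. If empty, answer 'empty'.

Answer: 29 32 43 45 54 58 66

Derivation:
push(26): heap contents = [26]
push(58): heap contents = [26, 58]
push(43): heap contents = [26, 43, 58]
push(45): heap contents = [26, 43, 45, 58]
push(66): heap contents = [26, 43, 45, 58, 66]
pop() → 26: heap contents = [43, 45, 58, 66]
push(54): heap contents = [43, 45, 54, 58, 66]
push(29): heap contents = [29, 43, 45, 54, 58, 66]
push(32): heap contents = [29, 32, 43, 45, 54, 58, 66]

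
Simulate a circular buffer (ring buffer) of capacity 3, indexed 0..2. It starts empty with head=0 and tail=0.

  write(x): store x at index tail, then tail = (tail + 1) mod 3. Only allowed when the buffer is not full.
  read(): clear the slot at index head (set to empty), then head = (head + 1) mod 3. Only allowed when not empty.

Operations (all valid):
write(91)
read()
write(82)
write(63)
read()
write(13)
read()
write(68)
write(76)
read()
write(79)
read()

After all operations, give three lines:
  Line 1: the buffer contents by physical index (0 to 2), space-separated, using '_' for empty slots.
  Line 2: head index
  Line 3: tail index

Answer: 79 _ 76
2
1

Derivation:
write(91): buf=[91 _ _], head=0, tail=1, size=1
read(): buf=[_ _ _], head=1, tail=1, size=0
write(82): buf=[_ 82 _], head=1, tail=2, size=1
write(63): buf=[_ 82 63], head=1, tail=0, size=2
read(): buf=[_ _ 63], head=2, tail=0, size=1
write(13): buf=[13 _ 63], head=2, tail=1, size=2
read(): buf=[13 _ _], head=0, tail=1, size=1
write(68): buf=[13 68 _], head=0, tail=2, size=2
write(76): buf=[13 68 76], head=0, tail=0, size=3
read(): buf=[_ 68 76], head=1, tail=0, size=2
write(79): buf=[79 68 76], head=1, tail=1, size=3
read(): buf=[79 _ 76], head=2, tail=1, size=2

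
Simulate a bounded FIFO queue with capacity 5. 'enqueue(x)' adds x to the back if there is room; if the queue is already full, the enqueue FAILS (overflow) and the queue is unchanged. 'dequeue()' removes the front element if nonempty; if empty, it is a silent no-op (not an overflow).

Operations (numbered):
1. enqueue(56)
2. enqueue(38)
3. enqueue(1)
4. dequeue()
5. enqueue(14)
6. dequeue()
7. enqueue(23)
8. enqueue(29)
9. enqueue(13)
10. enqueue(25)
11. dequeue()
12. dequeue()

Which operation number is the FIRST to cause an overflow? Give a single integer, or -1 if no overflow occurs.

Answer: 10

Derivation:
1. enqueue(56): size=1
2. enqueue(38): size=2
3. enqueue(1): size=3
4. dequeue(): size=2
5. enqueue(14): size=3
6. dequeue(): size=2
7. enqueue(23): size=3
8. enqueue(29): size=4
9. enqueue(13): size=5
10. enqueue(25): size=5=cap → OVERFLOW (fail)
11. dequeue(): size=4
12. dequeue(): size=3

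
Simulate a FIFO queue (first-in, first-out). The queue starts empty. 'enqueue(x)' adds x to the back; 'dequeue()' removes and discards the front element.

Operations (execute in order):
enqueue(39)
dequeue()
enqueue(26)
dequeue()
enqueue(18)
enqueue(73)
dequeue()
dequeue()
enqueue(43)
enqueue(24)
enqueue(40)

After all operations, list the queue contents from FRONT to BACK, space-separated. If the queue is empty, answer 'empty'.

Answer: 43 24 40

Derivation:
enqueue(39): [39]
dequeue(): []
enqueue(26): [26]
dequeue(): []
enqueue(18): [18]
enqueue(73): [18, 73]
dequeue(): [73]
dequeue(): []
enqueue(43): [43]
enqueue(24): [43, 24]
enqueue(40): [43, 24, 40]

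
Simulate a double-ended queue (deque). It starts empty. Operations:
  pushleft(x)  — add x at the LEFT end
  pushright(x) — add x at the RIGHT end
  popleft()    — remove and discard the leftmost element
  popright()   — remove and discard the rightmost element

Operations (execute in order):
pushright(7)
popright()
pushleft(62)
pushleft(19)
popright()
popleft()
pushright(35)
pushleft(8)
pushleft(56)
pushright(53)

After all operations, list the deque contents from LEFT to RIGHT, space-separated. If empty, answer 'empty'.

pushright(7): [7]
popright(): []
pushleft(62): [62]
pushleft(19): [19, 62]
popright(): [19]
popleft(): []
pushright(35): [35]
pushleft(8): [8, 35]
pushleft(56): [56, 8, 35]
pushright(53): [56, 8, 35, 53]

Answer: 56 8 35 53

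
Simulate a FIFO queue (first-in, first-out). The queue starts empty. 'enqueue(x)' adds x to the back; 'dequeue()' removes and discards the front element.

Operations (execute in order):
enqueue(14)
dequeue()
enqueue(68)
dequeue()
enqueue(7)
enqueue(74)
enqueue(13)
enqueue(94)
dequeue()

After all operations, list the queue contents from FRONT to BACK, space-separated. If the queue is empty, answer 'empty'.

enqueue(14): [14]
dequeue(): []
enqueue(68): [68]
dequeue(): []
enqueue(7): [7]
enqueue(74): [7, 74]
enqueue(13): [7, 74, 13]
enqueue(94): [7, 74, 13, 94]
dequeue(): [74, 13, 94]

Answer: 74 13 94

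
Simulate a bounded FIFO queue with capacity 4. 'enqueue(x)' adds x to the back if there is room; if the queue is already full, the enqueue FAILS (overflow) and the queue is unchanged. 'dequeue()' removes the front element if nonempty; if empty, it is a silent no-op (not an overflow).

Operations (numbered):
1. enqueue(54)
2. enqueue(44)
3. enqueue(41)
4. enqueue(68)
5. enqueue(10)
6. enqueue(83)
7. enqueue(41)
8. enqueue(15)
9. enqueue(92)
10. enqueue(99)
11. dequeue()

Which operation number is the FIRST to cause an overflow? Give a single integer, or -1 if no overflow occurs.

1. enqueue(54): size=1
2. enqueue(44): size=2
3. enqueue(41): size=3
4. enqueue(68): size=4
5. enqueue(10): size=4=cap → OVERFLOW (fail)
6. enqueue(83): size=4=cap → OVERFLOW (fail)
7. enqueue(41): size=4=cap → OVERFLOW (fail)
8. enqueue(15): size=4=cap → OVERFLOW (fail)
9. enqueue(92): size=4=cap → OVERFLOW (fail)
10. enqueue(99): size=4=cap → OVERFLOW (fail)
11. dequeue(): size=3

Answer: 5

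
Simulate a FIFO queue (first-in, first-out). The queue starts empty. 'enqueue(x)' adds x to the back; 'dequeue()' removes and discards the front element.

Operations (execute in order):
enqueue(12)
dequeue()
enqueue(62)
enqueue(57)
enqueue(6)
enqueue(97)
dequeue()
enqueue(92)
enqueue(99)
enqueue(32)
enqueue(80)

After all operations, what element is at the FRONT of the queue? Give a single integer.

enqueue(12): queue = [12]
dequeue(): queue = []
enqueue(62): queue = [62]
enqueue(57): queue = [62, 57]
enqueue(6): queue = [62, 57, 6]
enqueue(97): queue = [62, 57, 6, 97]
dequeue(): queue = [57, 6, 97]
enqueue(92): queue = [57, 6, 97, 92]
enqueue(99): queue = [57, 6, 97, 92, 99]
enqueue(32): queue = [57, 6, 97, 92, 99, 32]
enqueue(80): queue = [57, 6, 97, 92, 99, 32, 80]

Answer: 57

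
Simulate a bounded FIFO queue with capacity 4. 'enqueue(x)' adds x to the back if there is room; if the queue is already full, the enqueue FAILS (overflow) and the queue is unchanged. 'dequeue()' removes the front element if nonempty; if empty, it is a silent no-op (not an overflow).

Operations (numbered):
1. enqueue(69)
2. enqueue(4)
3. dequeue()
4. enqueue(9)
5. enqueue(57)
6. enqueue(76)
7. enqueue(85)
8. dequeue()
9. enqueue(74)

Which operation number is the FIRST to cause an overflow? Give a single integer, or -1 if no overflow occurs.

1. enqueue(69): size=1
2. enqueue(4): size=2
3. dequeue(): size=1
4. enqueue(9): size=2
5. enqueue(57): size=3
6. enqueue(76): size=4
7. enqueue(85): size=4=cap → OVERFLOW (fail)
8. dequeue(): size=3
9. enqueue(74): size=4

Answer: 7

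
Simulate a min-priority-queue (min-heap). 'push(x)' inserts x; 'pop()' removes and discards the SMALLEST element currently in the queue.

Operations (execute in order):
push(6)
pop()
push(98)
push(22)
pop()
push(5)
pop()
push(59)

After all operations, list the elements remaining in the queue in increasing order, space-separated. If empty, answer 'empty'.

push(6): heap contents = [6]
pop() → 6: heap contents = []
push(98): heap contents = [98]
push(22): heap contents = [22, 98]
pop() → 22: heap contents = [98]
push(5): heap contents = [5, 98]
pop() → 5: heap contents = [98]
push(59): heap contents = [59, 98]

Answer: 59 98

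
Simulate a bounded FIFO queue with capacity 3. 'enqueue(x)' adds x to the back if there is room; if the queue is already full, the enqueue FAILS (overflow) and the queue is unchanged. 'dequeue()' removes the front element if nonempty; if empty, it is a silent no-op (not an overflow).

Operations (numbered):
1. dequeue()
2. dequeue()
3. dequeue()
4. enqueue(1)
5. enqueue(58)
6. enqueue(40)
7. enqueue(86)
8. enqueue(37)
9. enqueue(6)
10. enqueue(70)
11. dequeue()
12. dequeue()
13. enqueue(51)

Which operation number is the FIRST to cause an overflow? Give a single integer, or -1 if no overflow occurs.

1. dequeue(): empty, no-op, size=0
2. dequeue(): empty, no-op, size=0
3. dequeue(): empty, no-op, size=0
4. enqueue(1): size=1
5. enqueue(58): size=2
6. enqueue(40): size=3
7. enqueue(86): size=3=cap → OVERFLOW (fail)
8. enqueue(37): size=3=cap → OVERFLOW (fail)
9. enqueue(6): size=3=cap → OVERFLOW (fail)
10. enqueue(70): size=3=cap → OVERFLOW (fail)
11. dequeue(): size=2
12. dequeue(): size=1
13. enqueue(51): size=2

Answer: 7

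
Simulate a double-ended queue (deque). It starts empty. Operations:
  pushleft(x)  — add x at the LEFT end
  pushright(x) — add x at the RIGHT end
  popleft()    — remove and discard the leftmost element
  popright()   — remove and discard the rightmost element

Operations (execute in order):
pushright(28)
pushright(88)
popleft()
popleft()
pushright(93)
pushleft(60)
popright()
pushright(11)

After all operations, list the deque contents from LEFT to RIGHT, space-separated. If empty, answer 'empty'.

Answer: 60 11

Derivation:
pushright(28): [28]
pushright(88): [28, 88]
popleft(): [88]
popleft(): []
pushright(93): [93]
pushleft(60): [60, 93]
popright(): [60]
pushright(11): [60, 11]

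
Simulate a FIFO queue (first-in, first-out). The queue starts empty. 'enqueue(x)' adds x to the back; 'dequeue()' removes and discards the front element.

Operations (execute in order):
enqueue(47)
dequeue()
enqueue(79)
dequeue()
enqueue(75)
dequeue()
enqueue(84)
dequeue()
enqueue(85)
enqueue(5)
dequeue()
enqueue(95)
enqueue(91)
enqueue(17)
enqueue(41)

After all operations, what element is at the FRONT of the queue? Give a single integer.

enqueue(47): queue = [47]
dequeue(): queue = []
enqueue(79): queue = [79]
dequeue(): queue = []
enqueue(75): queue = [75]
dequeue(): queue = []
enqueue(84): queue = [84]
dequeue(): queue = []
enqueue(85): queue = [85]
enqueue(5): queue = [85, 5]
dequeue(): queue = [5]
enqueue(95): queue = [5, 95]
enqueue(91): queue = [5, 95, 91]
enqueue(17): queue = [5, 95, 91, 17]
enqueue(41): queue = [5, 95, 91, 17, 41]

Answer: 5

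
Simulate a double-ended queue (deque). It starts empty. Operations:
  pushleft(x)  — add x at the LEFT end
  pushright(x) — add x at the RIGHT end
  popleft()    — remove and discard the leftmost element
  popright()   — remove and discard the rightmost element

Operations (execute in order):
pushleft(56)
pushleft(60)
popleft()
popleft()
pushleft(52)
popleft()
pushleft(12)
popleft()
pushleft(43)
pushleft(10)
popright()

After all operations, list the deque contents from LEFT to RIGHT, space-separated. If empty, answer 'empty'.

Answer: 10

Derivation:
pushleft(56): [56]
pushleft(60): [60, 56]
popleft(): [56]
popleft(): []
pushleft(52): [52]
popleft(): []
pushleft(12): [12]
popleft(): []
pushleft(43): [43]
pushleft(10): [10, 43]
popright(): [10]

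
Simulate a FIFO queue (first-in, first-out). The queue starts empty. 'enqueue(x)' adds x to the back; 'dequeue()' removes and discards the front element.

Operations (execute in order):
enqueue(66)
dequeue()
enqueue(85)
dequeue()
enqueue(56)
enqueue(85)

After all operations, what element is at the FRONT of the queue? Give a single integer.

enqueue(66): queue = [66]
dequeue(): queue = []
enqueue(85): queue = [85]
dequeue(): queue = []
enqueue(56): queue = [56]
enqueue(85): queue = [56, 85]

Answer: 56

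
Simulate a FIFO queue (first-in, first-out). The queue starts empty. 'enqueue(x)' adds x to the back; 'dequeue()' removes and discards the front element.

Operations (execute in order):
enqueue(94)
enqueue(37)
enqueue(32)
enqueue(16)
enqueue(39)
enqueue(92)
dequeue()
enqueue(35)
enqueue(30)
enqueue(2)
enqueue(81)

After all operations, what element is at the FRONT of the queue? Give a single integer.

Answer: 37

Derivation:
enqueue(94): queue = [94]
enqueue(37): queue = [94, 37]
enqueue(32): queue = [94, 37, 32]
enqueue(16): queue = [94, 37, 32, 16]
enqueue(39): queue = [94, 37, 32, 16, 39]
enqueue(92): queue = [94, 37, 32, 16, 39, 92]
dequeue(): queue = [37, 32, 16, 39, 92]
enqueue(35): queue = [37, 32, 16, 39, 92, 35]
enqueue(30): queue = [37, 32, 16, 39, 92, 35, 30]
enqueue(2): queue = [37, 32, 16, 39, 92, 35, 30, 2]
enqueue(81): queue = [37, 32, 16, 39, 92, 35, 30, 2, 81]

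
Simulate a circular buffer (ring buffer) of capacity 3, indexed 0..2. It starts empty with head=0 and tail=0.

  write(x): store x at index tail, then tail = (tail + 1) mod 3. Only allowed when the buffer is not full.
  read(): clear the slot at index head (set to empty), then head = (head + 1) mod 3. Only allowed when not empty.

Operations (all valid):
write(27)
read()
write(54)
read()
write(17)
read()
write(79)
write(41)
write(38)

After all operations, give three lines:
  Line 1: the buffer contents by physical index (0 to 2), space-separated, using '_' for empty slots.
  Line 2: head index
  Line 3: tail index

write(27): buf=[27 _ _], head=0, tail=1, size=1
read(): buf=[_ _ _], head=1, tail=1, size=0
write(54): buf=[_ 54 _], head=1, tail=2, size=1
read(): buf=[_ _ _], head=2, tail=2, size=0
write(17): buf=[_ _ 17], head=2, tail=0, size=1
read(): buf=[_ _ _], head=0, tail=0, size=0
write(79): buf=[79 _ _], head=0, tail=1, size=1
write(41): buf=[79 41 _], head=0, tail=2, size=2
write(38): buf=[79 41 38], head=0, tail=0, size=3

Answer: 79 41 38
0
0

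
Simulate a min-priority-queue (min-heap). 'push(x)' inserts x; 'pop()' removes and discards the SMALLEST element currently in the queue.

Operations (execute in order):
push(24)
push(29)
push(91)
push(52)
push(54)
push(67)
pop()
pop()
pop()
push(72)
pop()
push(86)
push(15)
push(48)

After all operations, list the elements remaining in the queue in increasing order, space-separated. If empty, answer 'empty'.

push(24): heap contents = [24]
push(29): heap contents = [24, 29]
push(91): heap contents = [24, 29, 91]
push(52): heap contents = [24, 29, 52, 91]
push(54): heap contents = [24, 29, 52, 54, 91]
push(67): heap contents = [24, 29, 52, 54, 67, 91]
pop() → 24: heap contents = [29, 52, 54, 67, 91]
pop() → 29: heap contents = [52, 54, 67, 91]
pop() → 52: heap contents = [54, 67, 91]
push(72): heap contents = [54, 67, 72, 91]
pop() → 54: heap contents = [67, 72, 91]
push(86): heap contents = [67, 72, 86, 91]
push(15): heap contents = [15, 67, 72, 86, 91]
push(48): heap contents = [15, 48, 67, 72, 86, 91]

Answer: 15 48 67 72 86 91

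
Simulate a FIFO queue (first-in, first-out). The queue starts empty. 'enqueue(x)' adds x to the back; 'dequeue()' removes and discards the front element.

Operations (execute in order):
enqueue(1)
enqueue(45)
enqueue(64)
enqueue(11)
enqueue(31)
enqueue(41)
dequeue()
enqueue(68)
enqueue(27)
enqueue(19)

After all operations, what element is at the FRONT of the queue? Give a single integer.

enqueue(1): queue = [1]
enqueue(45): queue = [1, 45]
enqueue(64): queue = [1, 45, 64]
enqueue(11): queue = [1, 45, 64, 11]
enqueue(31): queue = [1, 45, 64, 11, 31]
enqueue(41): queue = [1, 45, 64, 11, 31, 41]
dequeue(): queue = [45, 64, 11, 31, 41]
enqueue(68): queue = [45, 64, 11, 31, 41, 68]
enqueue(27): queue = [45, 64, 11, 31, 41, 68, 27]
enqueue(19): queue = [45, 64, 11, 31, 41, 68, 27, 19]

Answer: 45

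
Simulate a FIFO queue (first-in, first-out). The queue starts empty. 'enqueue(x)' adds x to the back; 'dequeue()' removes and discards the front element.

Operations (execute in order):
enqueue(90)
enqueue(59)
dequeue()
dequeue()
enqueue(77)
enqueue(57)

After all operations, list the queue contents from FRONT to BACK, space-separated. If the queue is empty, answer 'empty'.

enqueue(90): [90]
enqueue(59): [90, 59]
dequeue(): [59]
dequeue(): []
enqueue(77): [77]
enqueue(57): [77, 57]

Answer: 77 57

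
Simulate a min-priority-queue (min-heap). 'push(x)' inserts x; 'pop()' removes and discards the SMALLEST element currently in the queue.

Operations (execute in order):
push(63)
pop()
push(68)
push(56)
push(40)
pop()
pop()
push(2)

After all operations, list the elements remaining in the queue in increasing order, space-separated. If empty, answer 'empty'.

Answer: 2 68

Derivation:
push(63): heap contents = [63]
pop() → 63: heap contents = []
push(68): heap contents = [68]
push(56): heap contents = [56, 68]
push(40): heap contents = [40, 56, 68]
pop() → 40: heap contents = [56, 68]
pop() → 56: heap contents = [68]
push(2): heap contents = [2, 68]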